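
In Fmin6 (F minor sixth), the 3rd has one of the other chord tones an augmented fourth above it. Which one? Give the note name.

Spelling the chord: F-Ab-C-D.
The 3rd is Ab. An augmented fourth above Ab is D.
D is the chord's 6th.

D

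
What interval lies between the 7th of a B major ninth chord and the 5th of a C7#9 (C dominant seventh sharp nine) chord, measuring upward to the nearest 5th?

B major ninth has A# as its 7th, and C7#9 (C dominant seventh sharp nine) has G as its 5th.
7 letter names make it a seventh; at 9 semitones (a whole step narrower than major) the quality is diminished.

diminished 7th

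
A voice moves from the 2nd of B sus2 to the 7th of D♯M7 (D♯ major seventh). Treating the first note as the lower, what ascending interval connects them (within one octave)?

The 2nd of B sus2 is C♯; the 7th of D♯M7 (D♯ major seventh) is C𝄪.
1 letter names make it a unison; at 1 semitone (a half step wider than perfect) the quality is augmented.

augmented unison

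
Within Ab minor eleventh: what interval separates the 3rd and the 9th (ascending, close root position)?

Abm11: Ab–Cb–Eb–Gb–Bb–Db.
So we need the interval from Cb up to Bb.
Counting 7 letters and 11 half steps from Cb gives a major seventh.

major seventh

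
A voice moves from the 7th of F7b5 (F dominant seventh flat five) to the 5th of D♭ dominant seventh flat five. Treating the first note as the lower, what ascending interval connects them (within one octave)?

diminished fourth

F7b5 (F dominant seventh flat five) has E♭ as its 7th, and D♭ dominant seventh flat five has A𝄫 as its 5th.
From E♭ to A𝄫: 4 semitones over a fourth = diminished.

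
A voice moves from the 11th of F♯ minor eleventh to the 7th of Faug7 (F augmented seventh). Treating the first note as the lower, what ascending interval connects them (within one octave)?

The 11th of F♯ minor eleventh is B; the 7th of Faug7 (F augmented seventh) is E♭.
B up to E♭ is 4 semitones, a half step narrower than a perfect fourth, so the interval is diminished.

diminished 4th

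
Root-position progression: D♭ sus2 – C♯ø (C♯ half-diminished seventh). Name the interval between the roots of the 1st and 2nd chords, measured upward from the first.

The roots are D♭ and C♯.
From D♭ to C♯: 12 semitones over a seventh = augmented.

augmented seventh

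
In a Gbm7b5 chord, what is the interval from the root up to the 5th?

diminished fifth

The chord tones of Gbø are Gb, Bbb, Dbb, Fb.
So we need the interval from Gb up to Dbb.
5 letter names make it a fifth; at 6 semitones (a half step narrower than perfect) the quality is diminished.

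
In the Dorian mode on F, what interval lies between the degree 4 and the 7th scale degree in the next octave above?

F dorian: F G Ab Bb C D Eb.
So we need the interval from Bb up to Eb.
Counting 11 letters and 17 half steps from Bb gives a perfect eleventh.

perfect 11th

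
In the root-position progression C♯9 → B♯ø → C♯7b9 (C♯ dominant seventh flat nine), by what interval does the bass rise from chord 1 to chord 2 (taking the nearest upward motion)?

The roots are C♯ and B♯.
Counting 7 letters and 11 half steps from C♯ gives a major seventh.

major 7th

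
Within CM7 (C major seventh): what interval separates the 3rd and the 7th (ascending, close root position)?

Cmaj7 is spelled C E G B.
So we need the interval from E up to B.
E up to B spans 5 letter names and 7 semitones — a perfect fifth.

perfect fifth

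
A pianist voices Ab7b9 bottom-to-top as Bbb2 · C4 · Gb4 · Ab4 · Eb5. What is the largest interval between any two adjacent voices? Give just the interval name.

Adjacent intervals: Bbb2→C4 = augmented ninth; C4→Gb4 = diminished fifth; Gb4→Ab4 = major second; Ab4→Eb5 = perfect fifth.
The largest is Bbb2 to C4, an augmented ninth (15 semitones).

A9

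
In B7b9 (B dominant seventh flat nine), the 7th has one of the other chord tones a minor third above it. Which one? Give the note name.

Spelling the chord: B-D#-F#-A-C.
The 7th is A. A minor third above A is C.
C is the chord's 9th.

C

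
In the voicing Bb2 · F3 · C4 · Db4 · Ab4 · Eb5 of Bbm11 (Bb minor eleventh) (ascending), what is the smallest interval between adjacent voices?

Adjacent intervals: Bb2→F3 = perfect fifth; F3→C4 = perfect fifth; C4→Db4 = minor second; Db4→Ab4 = perfect fifth; Ab4→Eb5 = perfect fifth.
The smallest is C4 to Db4, a minor second (1 semitone).

minor second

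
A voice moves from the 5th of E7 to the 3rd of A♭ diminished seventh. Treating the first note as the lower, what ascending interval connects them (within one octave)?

diminished second

E7 has B as its 5th, and A♭ diminished seventh has C♭ as its 3rd.
2 letter names make it a second; at 0 semitones (a whole step narrower than major) the quality is diminished.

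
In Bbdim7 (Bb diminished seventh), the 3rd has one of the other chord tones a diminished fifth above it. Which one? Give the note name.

Abb

Bb°7 is spelled Bb-Db-Fb-Abb.
The 3rd is Db. A diminished fifth above Db is Abb.
Abb is the chord's 7th.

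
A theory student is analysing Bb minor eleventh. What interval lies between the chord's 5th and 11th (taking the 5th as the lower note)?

minor seventh

Bb minor eleventh: Bb, Db, F, Ab, C, Eb.
5th = F; 11th = Eb.
7 letter names make it a seventh; at 10 semitones (a half step narrower than major) the quality is minor.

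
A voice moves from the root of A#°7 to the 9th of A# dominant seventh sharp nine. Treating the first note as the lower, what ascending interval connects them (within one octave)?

augmented second

The root of A#°7 is A#; the 9th of A# dominant seventh sharp nine is B##.
From A# to B##: 3 semitones over a second = augmented.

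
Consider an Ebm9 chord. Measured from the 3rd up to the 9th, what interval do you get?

Eb minor ninth is spelled Eb-Gb-Bb-Db-F.
That puts Gb below F.
Counting 7 letters and 11 half steps from Gb gives a major seventh.

major 7th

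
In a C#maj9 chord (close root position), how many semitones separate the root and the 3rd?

C#maj9: C# E# G# B# D#.
C# to E# is a major third: 4 semitones.

4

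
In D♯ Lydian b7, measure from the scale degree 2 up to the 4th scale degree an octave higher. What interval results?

Spelling D♯ Lydian b7: D♯ E♯ F𝄪 G𝄪 A♯ B♯ C♯.
Scale degree 2 = E♯; 4th scale degree (up an octave) = G𝄪.
From E♯ to G𝄪 is 16 semitones, exactly the major tenth.

major tenth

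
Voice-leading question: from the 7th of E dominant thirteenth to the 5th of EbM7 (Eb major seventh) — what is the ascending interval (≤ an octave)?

E dominant thirteenth has D as its 7th, and EbM7 (Eb major seventh) has Bb as its 5th.
From D to Bb: 8 semitones over a sixth = minor.

minor sixth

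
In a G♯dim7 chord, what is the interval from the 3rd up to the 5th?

G♯ diminished seventh: G♯-B-D-F.
The 3rd is B and the 5th is D.
From B to D: 3 semitones over a third = minor.

m3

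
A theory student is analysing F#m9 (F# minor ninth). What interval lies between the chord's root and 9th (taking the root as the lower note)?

major ninth

Spelling the chord: F#-A-C#-E-G#.
The root is F# and the 9th is G#.
From F# to G# is 14 semitones, exactly the major ninth.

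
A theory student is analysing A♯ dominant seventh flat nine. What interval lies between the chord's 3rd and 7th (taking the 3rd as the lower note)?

Spelling the chord: A♯-C𝄪-E♯-G♯-B.
So we need the interval from C𝄪 up to G♯.
5 letter names make it a fifth; at 6 semitones (a half step narrower than perfect) the quality is diminished.
This 3–7 tritone is the characteristic tension at the heart of the dominant sound.

d5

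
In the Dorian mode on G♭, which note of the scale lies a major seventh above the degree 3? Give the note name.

Ab

The scale is G♭ A♭ B𝄫 C♭ D♭ E♭ F♭.
The degree 3 is B𝄫; a major seventh above that is A♭ — scale degree 2.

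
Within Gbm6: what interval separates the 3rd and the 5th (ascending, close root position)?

Gbm6 is spelled Gb–Bbb–Db–Eb.
So we need the interval from Bbb up to Db.
Counting 3 letters and 4 half steps from Bbb gives a major third.

major third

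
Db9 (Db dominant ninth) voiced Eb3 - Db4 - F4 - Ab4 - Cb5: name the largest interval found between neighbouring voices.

minor 7th

Adjacent intervals: Eb3→Db4 = minor seventh; Db4→F4 = major third; F4→Ab4 = minor third; Ab4→Cb5 = minor third.
The largest is Eb3 to Db4, a minor seventh (10 semitones).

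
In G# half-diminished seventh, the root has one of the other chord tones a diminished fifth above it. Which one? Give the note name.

D

The chord tones of G#ø7 are G#–B–D–F#.
The root is G#. A diminished fifth above G# is D.
D is the chord's 5th.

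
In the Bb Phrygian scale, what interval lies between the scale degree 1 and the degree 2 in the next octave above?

The scale runs Bb Cb Db Eb F Gb Ab.
So we need the interval from Bb up to Cb.
9 letter names make it a ninth; at 13 semitones (a half step narrower than major) the quality is minor.

minor 9th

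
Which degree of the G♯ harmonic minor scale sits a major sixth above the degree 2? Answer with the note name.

The scale is G♯ A♯ B C♯ D♯ E F𝄪.
The degree 2 is A♯; a major sixth above that is F𝄪 — scale degree 7.

F##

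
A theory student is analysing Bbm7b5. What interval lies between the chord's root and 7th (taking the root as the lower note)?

Spelling the chord: Bb, Db, Fb, Ab.
So we need the interval from Bb up to Ab.
From Bb to Ab: 10 semitones over a seventh = minor.

minor 7th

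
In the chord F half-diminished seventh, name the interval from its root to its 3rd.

minor third

Spelling the chord: F, Ab, Cb, Eb.
That puts F below Ab.
From F to Ab: 3 semitones over a third = minor.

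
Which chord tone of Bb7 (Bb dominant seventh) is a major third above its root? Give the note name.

D

Spelling the chord: Bb–D–F–Ab.
The root is Bb. A major third above Bb is D.
D is the chord's 3rd.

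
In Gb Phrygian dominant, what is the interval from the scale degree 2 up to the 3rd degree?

Gb phrygian dominant: Gb Abb Bb Cb Db Ebb Fb.
Scale degree 2 = Abb; 3rd scale degree = Bb.
Abb up to Bb is 3 semitones, a half step wider than a major second, so the interval is augmented.

augmented 2nd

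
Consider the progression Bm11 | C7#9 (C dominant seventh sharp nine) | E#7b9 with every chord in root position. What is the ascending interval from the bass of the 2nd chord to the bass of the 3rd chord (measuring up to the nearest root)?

augmented third

The roots are C and E#.
C up to E# is 5 semitones, a half step wider than a major third, so the interval is augmented.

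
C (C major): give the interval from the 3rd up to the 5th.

The chord tones of C (C major) are C, E, G.
3rd = E; 5th = G.
From E to G: 3 semitones over a third = minor.

m3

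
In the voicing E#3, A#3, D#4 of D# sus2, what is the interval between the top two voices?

perfect 4th

Those voices are A#3 and D#4.
A# up to D# spans 4 letter names and 5 semitones — a perfect fourth.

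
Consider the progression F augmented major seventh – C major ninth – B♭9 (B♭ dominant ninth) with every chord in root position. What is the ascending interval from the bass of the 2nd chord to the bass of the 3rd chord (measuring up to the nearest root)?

The roots are C and B♭.
From C to B♭: 10 semitones over a seventh = minor.

minor seventh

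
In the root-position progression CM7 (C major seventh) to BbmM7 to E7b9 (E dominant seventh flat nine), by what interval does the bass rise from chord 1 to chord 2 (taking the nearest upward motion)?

The roots are C and Bb.
C up to Bb is 10 semitones, a half step narrower than a major seventh, so the interval is minor.

minor seventh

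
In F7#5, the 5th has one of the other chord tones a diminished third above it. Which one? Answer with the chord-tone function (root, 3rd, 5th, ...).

F7#5 is spelled F–A–C#–Eb.
The 5th is C#. A diminished third above C# is Eb.
Eb is the chord's 7th.

7th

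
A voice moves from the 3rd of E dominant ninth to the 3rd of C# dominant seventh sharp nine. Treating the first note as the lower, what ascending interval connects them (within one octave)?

major sixth

The 3rd of E dominant ninth is G#; the 3rd of C# dominant seventh sharp nine is E#.
Counting 6 letters and 9 half steps from G# gives a major sixth.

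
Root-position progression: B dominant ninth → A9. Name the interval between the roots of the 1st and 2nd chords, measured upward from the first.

The roots are B and A.
7 letter names make it a seventh; at 10 semitones (a half step narrower than major) the quality is minor.

minor seventh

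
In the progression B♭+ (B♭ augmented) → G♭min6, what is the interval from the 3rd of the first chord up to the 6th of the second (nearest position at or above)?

B♭+ (B♭ augmented) has D as its 3rd, and G♭min6 has E♭ as its 6th.
2 letter names make it a second; at 1 semitone (a half step narrower than major) the quality is minor.

minor second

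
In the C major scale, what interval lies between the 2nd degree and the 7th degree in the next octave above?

major 13th

The scale runs C D E F G A B.
The 2nd degree is D and the 7th scale degree (up an octave) is B.
D up to B spans 13 letter names and 21 semitones — a major thirteenth.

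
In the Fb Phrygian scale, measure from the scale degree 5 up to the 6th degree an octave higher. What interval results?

minor 9th

The scale runs Fb Gbb Abb Bbb Cb Dbb Ebb.
So we need the interval from Cb up to Dbb.
9 letter names make it a ninth; at 13 semitones (a half step narrower than major) the quality is minor.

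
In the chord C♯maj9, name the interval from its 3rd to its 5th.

minor third

C♯maj9: C♯, E♯, G♯, B♯, D♯.
The 3rd is E♯ and the 5th is G♯.
From E♯ to G♯: 3 semitones over a third = minor.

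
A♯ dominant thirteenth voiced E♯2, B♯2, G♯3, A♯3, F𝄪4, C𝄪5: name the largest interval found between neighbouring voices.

major sixth

Adjacent intervals: E♯2→B♯2 = perfect fifth; B♯2→G♯3 = minor sixth; G♯3→A♯3 = major second; A♯3→F𝄪4 = major sixth; F𝄪4→C𝄪5 = perfect fifth.
The largest is A♯3 to F𝄪4, a major sixth (9 semitones).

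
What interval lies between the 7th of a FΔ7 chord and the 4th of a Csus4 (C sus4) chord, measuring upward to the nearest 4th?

FΔ7 has E as its 7th, and Csus4 (C sus4) has F as its 4th.
2 letter names make it a second; at 1 semitone (a half step narrower than major) the quality is minor.

minor 2nd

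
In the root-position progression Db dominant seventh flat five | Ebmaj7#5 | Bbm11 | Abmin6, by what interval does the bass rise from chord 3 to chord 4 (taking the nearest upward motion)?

The roots are Bb and Ab.
7 letter names make it a seventh; at 10 semitones (a half step narrower than major) the quality is minor.

minor 7th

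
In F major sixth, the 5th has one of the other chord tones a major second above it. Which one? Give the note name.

D

The chord tones of F6 (F major sixth) are F, A, C, D.
The 5th is C. A major second above C is D.
D is the chord's 6th.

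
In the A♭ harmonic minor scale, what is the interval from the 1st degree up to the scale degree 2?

M2

The scale runs A♭ B♭ C♭ D♭ E♭ F♭ G.
That puts A♭ below B♭.
From A♭ to B♭ is 2 semitones, exactly the major second.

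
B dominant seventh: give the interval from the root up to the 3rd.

major 3rd

B7 (B dominant seventh): B D# F# A.
That puts B below D#.
Counting 3 letters and 4 half steps from B gives a major third.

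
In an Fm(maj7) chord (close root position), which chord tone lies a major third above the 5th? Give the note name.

E

Fm(maj7) (F minor-major seventh) is spelled F-Ab-C-E.
The 5th is C. A major third above C is E.
E is the chord's 7th.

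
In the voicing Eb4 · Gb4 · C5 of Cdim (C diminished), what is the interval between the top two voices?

Those voices are Gb4 and C5.
4 letter names make it a fourth; at 6 semitones (a half step wider than perfect) the quality is augmented.

augmented fourth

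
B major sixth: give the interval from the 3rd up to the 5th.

B6 is spelled B–D♯–F♯–G♯.
That puts D♯ below F♯.
3 letter names make it a third; at 3 semitones (a half step narrower than major) the quality is minor.

minor third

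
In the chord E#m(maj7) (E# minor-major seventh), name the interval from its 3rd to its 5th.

E#m(maj7) is spelled E#-G#-B#-D##.
3rd = G#; 5th = B#.
G# up to B# spans 3 letter names and 4 semitones — a major third.

major third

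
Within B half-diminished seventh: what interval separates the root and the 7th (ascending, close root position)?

Spelling the chord: B-D-F-A.
Root = B; 7th = A.
B up to A is 10 semitones, a half step narrower than a major seventh, so the interval is minor.

minor seventh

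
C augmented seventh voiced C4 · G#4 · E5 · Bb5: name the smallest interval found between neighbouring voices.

Adjacent intervals: C4→G#4 = augmented fifth; G#4→E5 = minor sixth; E5→Bb5 = diminished fifth.
The smallest is E5 to Bb5, a diminished fifth (6 semitones).

diminished fifth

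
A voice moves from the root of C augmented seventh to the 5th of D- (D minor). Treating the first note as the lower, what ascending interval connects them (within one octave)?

The root of C augmented seventh is C; the 5th of D- (D minor) is A.
C up to A spans 6 letter names and 9 semitones — a major sixth.

major sixth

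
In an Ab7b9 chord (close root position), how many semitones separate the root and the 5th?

7

Ab dominant seventh flat nine is spelled Ab-C-Eb-Gb-Bbb.
Ab to Eb is a perfect fifth: 7 semitones.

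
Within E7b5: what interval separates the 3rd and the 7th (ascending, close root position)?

Spelling the chord: E, G#, Bb, D.
3rd = G#; 7th = D.
From G# to D: 6 semitones over a fifth = diminished.

diminished 5th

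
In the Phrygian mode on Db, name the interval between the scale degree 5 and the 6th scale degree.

minor second

The scale runs Db Ebb Fb Gb Ab Bbb Cb.
Scale degree 5 = Ab; 6th scale degree = Bbb.
2 letter names make it a second; at 1 semitone (a half step narrower than major) the quality is minor.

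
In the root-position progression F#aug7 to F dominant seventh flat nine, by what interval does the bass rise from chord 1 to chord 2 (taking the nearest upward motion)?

The roots are F# and F.
F# up to F is 11 semitones, a half step narrower than a perfect octave, so the interval is diminished.

diminished octave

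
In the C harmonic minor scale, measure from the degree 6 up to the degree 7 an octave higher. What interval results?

Spelling the C harmonic minor scale: C D Eb F G Ab B.
So we need the interval from Ab up to B.
Ab up to B is 15 semitones, a half step wider than a major ninth, so the interval is augmented.

A9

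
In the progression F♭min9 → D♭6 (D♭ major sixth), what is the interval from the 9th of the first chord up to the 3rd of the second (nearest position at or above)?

major seventh

The 9th of F♭min9 is G♭; the 3rd of D♭6 (D♭ major sixth) is F.
Counting 7 letters and 11 half steps from G♭ gives a major seventh.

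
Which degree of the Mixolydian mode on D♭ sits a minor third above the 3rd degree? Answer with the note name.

Ab

The scale is D♭ E♭ F G♭ A♭ B♭ C♭.
The 3rd degree is F; a minor third above that is A♭ — scale degree 5.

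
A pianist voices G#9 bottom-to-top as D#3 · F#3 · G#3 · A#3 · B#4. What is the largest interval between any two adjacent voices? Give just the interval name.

Adjacent intervals: D#3→F#3 = minor third; F#3→G#3 = major second; G#3→A#3 = major second; A#3→B#4 = major ninth.
The largest is A#3 to B#4, a major ninth (14 semitones).

major ninth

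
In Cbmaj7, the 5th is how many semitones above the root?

7

Cbmaj7: Cb Eb Gb Bb.
Cb to Gb is a perfect fifth: 7 semitones.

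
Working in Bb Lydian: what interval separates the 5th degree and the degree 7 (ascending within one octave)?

Bb lydian: Bb C D E F G A.
That puts F below A.
F up to A spans 3 letter names and 4 semitones — a major third.

major third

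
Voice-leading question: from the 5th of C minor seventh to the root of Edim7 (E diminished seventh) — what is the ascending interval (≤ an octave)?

M6

C minor seventh has G as its 5th, and Edim7 (E diminished seventh) has E as its root.
G up to E spans 6 letter names and 9 semitones — a major sixth.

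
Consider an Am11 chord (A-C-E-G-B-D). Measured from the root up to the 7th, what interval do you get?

minor seventh

The root is A and the 7th is G.
From A to G: 10 semitones over a seventh = minor.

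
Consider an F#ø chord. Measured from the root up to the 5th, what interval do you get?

F#ø: F#-A-C-E.
The root is F# and the 5th is C.
5 letter names make it a fifth; at 6 semitones (a half step narrower than perfect) the quality is diminished.

diminished fifth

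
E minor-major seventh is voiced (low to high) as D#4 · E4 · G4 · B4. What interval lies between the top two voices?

Those voices are G4 and B4.
From G to B is 4 semitones, exactly the major third.

major third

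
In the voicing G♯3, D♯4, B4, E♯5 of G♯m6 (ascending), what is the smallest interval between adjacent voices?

Adjacent intervals: G♯3→D♯4 = perfect fifth; D♯4→B4 = minor sixth; B4→E♯5 = augmented fourth.
The smallest is B4 to E♯5, an augmented fourth (6 semitones).

augmented 4th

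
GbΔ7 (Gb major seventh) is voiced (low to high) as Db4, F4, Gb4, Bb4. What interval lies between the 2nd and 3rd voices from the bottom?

minor second

Those voices are F4 and Gb4.
From F to Gb: 1 semitone over a second = minor.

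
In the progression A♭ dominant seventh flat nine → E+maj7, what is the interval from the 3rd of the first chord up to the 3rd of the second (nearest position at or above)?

A♭ dominant seventh flat nine has C as its 3rd, and E+maj7 has G♯ as its 3rd.
From C to G♯: 8 semitones over a fifth = augmented.

A5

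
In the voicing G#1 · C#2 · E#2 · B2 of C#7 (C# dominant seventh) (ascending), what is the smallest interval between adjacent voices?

Adjacent intervals: G#1→C#2 = perfect fourth; C#2→E#2 = major third; E#2→B2 = diminished fifth.
The smallest is C#2 to E#2, a major third (4 semitones).

major third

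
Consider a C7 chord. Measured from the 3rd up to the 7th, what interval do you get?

diminished fifth

Spelling the chord: C-E-G-Bb.
3rd = E; 7th = Bb.
E up to Bb is 6 semitones, a half step narrower than a perfect fifth, so the interval is diminished.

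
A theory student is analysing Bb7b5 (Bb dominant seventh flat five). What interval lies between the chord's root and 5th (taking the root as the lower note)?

diminished 5th

Spelling the chord: Bb-D-Fb-Ab.
Root = Bb; 5th = Fb.
From Bb to Fb: 6 semitones over a fifth = diminished.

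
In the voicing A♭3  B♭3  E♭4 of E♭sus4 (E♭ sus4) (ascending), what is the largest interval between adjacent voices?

perfect fourth

Adjacent intervals: A♭3→B♭3 = major second; B♭3→E♭4 = perfect fourth.
The largest is B♭3 to E♭4, a perfect fourth (5 semitones).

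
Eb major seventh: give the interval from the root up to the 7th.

major 7th

Spelling the chord: Eb G Bb D.
Root = Eb; 7th = D.
Counting 7 letters and 11 half steps from Eb gives a major seventh.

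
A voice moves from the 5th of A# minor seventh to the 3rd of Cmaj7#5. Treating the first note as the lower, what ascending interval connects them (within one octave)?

A# minor seventh has E# as its 5th, and Cmaj7#5 has E as its 3rd.
8 letter names make it an octave; at 11 semitones (a half step narrower than perfect) the quality is diminished.

diminished octave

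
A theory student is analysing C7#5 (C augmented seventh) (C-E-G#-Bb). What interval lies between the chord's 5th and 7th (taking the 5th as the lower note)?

5th = G#; 7th = Bb.
From G# to Bb: 2 semitones over a third = diminished.

diminished third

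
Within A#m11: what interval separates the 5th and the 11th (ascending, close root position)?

minor seventh

Spelling the chord: A#, C#, E#, G#, B#, D#.
So we need the interval from E# up to D#.
7 letter names make it a seventh; at 10 semitones (a half step narrower than major) the quality is minor.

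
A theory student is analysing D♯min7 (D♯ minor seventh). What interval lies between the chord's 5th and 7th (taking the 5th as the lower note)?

Spelling the chord: D♯-F♯-A♯-C♯.
5th = A♯; 7th = C♯.
From A♯ to C♯: 3 semitones over a third = minor.

minor third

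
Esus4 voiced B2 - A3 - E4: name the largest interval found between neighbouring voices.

Adjacent intervals: B2→A3 = minor seventh; A3→E4 = perfect fifth.
The largest is B2 to A3, a minor seventh (10 semitones).

minor 7th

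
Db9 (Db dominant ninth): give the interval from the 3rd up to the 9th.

minor seventh

Spelling the chord: Db F Ab Cb Eb.
That puts F below Eb.
From F to Eb: 10 semitones over a seventh = minor.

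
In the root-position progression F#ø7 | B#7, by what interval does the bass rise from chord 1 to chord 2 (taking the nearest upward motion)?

The roots are F# and B#.
F# up to B# is 6 semitones, a half step wider than a perfect fourth, so the interval is augmented.

augmented fourth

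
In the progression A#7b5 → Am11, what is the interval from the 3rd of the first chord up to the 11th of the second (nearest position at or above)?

diminished 2nd

The 3rd of A#7b5 is C##; the 11th of Am11 is D.
2 letter names make it a second; at 0 semitones (a whole step narrower than major) the quality is diminished.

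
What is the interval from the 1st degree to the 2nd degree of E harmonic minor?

major 2nd

E harmonic minor: E F♯ G A B C D♯.
1st degree = E; 2nd scale degree = F♯.
E up to F♯ spans 2 letter names and 2 semitones — a major second.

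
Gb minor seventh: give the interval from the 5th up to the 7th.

Gbmin7: Gb Bbb Db Fb.
So we need the interval from Db up to Fb.
Db up to Fb is 3 semitones, a half step narrower than a major third, so the interval is minor.

minor third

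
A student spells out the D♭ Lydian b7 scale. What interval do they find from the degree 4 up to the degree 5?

minor second

Spelling the D♭ Lydian b7 scale: D♭ E♭ F G A♭ B♭ C♭.
Degree 4 = G; 5th degree = A♭.
From G to A♭: 1 semitone over a second = minor.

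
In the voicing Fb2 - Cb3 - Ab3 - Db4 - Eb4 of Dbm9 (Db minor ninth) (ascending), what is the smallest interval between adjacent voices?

Adjacent intervals: Fb2→Cb3 = perfect fifth; Cb3→Ab3 = major sixth; Ab3→Db4 = perfect fourth; Db4→Eb4 = major second.
The smallest is Db4 to Eb4, a major second (2 semitones).

M2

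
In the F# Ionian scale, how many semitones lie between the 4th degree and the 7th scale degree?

6

The scale is F# G# A# B C# D# E#.
B up to E# is an augmented fourth — 6 semitones.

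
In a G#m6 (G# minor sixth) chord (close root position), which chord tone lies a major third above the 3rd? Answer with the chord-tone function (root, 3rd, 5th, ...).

Spelling the chord: G#, B, D#, E#.
The 3rd is B. A major third above B is D#.
D# is the chord's 5th.

5th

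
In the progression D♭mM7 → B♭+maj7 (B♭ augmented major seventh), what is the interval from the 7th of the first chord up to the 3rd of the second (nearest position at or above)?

major second

The 7th of D♭mM7 is C; the 3rd of B♭+maj7 (B♭ augmented major seventh) is D.
From C to D is 2 semitones, exactly the major second.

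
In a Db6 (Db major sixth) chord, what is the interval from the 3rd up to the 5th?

The chord tones of Db major sixth are Db-F-Ab-Bb.
The 3rd is F and the 5th is Ab.
3 letter names make it a third; at 3 semitones (a half step narrower than major) the quality is minor.

m3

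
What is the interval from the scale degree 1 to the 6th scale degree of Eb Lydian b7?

major sixth

The scale runs Eb F G A Bb C Db.
So we need the interval from Eb up to C.
From Eb to C is 9 semitones, exactly the major sixth.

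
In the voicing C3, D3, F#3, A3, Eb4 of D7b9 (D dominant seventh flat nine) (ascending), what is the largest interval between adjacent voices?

diminished 5th

Adjacent intervals: C3→D3 = major second; D3→F#3 = major third; F#3→A3 = minor third; A3→Eb4 = diminished fifth.
The largest is A3 to Eb4, a diminished fifth (6 semitones).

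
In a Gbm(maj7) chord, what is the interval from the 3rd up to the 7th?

Spelling the chord: Gb–Bbb–Db–F.
3rd = Bbb; 7th = F.
Bbb up to F is 8 semitones, a half step wider than a perfect fifth, so the interval is augmented.

augmented fifth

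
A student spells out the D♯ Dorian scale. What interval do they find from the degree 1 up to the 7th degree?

D♯ dorian: D♯ E♯ F♯ G♯ A♯ B♯ C♯.
Degree 1 = D♯; 7th degree = C♯.
D♯ up to C♯ is 10 semitones, a half step narrower than a major seventh, so the interval is minor.

minor 7th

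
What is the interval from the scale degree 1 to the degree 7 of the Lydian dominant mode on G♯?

m7

The scale runs G♯ A♯ B♯ C𝄪 D♯ E♯ F♯.
Scale degree 1 = G♯; scale degree 7 = F♯.
From G♯ to F♯: 10 semitones over a seventh = minor.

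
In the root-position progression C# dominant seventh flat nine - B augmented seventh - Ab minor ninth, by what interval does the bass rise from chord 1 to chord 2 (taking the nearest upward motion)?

minor seventh

The roots are C# and B.
C# up to B is 10 semitones, a half step narrower than a major seventh, so the interval is minor.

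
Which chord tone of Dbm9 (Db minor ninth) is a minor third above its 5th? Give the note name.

Cb

Dbm9 is spelled Db Fb Ab Cb Eb.
The 5th is Ab. A minor third above Ab is Cb.
Cb is the chord's 7th.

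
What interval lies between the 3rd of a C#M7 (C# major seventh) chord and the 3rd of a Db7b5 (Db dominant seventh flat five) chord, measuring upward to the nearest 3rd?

diminished second

C#M7 (C# major seventh) has E# as its 3rd, and Db7b5 (Db dominant seventh flat five) has F as its 3rd.
From E# to F: 0 semitones over a second = diminished.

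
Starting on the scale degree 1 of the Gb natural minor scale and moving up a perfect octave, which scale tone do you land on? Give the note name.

The scale is Gb Ab Bbb Cb Db Ebb Fb.
The scale degree 1 is Gb; a perfect octave above that is Gb — scale degree 1.

Gb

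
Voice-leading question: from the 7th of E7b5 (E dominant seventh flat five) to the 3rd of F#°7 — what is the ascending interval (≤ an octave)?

The 7th of E7b5 (E dominant seventh flat five) is D; the 3rd of F#°7 is A.
From D to A is 7 semitones, exactly the perfect fifth.

P5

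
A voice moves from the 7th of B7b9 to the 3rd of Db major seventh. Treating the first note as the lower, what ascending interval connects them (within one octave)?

m6

The 7th of B7b9 is A; the 3rd of Db major seventh is F.
6 letter names make it a sixth; at 8 semitones (a half step narrower than major) the quality is minor.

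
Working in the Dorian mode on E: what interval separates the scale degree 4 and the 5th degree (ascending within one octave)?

Spelling the Dorian mode on E: E F# G A B C# D.
Scale degree 4 = A; 5th scale degree = B.
From A to B is 2 semitones, exactly the major second.

M2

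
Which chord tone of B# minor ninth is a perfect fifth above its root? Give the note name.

F##

B#m9 (B# minor ninth) is spelled B#-D#-F##-A#-C##.
The root is B#. A perfect fifth above B# is F##.
F## is the chord's 5th.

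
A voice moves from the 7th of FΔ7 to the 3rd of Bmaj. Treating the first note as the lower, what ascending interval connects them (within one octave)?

FΔ7 has E as its 7th, and Bmaj has D♯ as its 3rd.
E up to D♯ spans 7 letter names and 11 semitones — a major seventh.

major seventh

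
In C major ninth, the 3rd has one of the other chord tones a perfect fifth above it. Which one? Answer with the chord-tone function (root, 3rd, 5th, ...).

7th

Cmaj9: C-E-G-B-D.
The 3rd is E. A perfect fifth above E is B.
B is the chord's 7th.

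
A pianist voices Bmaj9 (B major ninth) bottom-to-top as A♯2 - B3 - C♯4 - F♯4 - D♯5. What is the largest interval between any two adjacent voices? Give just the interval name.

minor ninth

Adjacent intervals: A♯2→B3 = minor ninth; B3→C♯4 = major second; C♯4→F♯4 = perfect fourth; F♯4→D♯5 = major sixth.
The largest is A♯2 to B3, a minor ninth (13 semitones).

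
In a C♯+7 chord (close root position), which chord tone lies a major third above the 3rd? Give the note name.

G##

C♯+7 (C♯ augmented seventh): C♯-E♯-G𝄪-B.
The 3rd is E♯. A major third above E♯ is G𝄪.
G𝄪 is the chord's 5th.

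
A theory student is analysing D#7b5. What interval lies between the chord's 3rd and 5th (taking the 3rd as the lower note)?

D#7b5 (D# dominant seventh flat five): D#, F##, A, C#.
3rd = F##; 5th = A.
F## up to A is 2 semitones, a whole step narrower than a major third, so the interval is diminished.

diminished third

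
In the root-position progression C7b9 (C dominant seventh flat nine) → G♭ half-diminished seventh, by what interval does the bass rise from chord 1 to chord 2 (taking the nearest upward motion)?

diminished fifth

The roots are C and G♭.
From C to G♭: 6 semitones over a fifth = diminished.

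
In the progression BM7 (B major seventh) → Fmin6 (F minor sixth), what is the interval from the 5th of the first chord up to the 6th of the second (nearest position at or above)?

minor sixth

The 5th of BM7 (B major seventh) is F#; the 6th of Fmin6 (F minor sixth) is D.
6 letter names make it a sixth; at 8 semitones (a half step narrower than major) the quality is minor.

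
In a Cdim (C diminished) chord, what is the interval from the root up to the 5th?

Cdim is spelled C Eb Gb.
That puts C below Gb.
5 letter names make it a fifth; at 6 semitones (a half step narrower than perfect) the quality is diminished.

diminished 5th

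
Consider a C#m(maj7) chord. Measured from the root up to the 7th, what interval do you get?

Spelling the chord: C#-E-G#-B#.
The root is C# and the 7th is B#.
C# up to B# spans 7 letter names and 11 semitones — a major seventh.

major seventh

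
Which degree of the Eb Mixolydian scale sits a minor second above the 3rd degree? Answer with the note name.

The scale is Eb F G Ab Bb C Db.
The 3rd degree is G; a minor second above that is Ab — scale degree 4.

Ab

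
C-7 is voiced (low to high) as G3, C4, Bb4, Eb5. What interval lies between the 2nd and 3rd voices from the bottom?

Those voices are C4 and Bb4.
C up to Bb is 10 semitones, a half step narrower than a major seventh, so the interval is minor.

m7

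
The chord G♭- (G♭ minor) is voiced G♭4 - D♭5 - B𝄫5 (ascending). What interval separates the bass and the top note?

minor tenth

The outer voices are G♭4 and B𝄫5.
G♭ up to B𝄫 is 15 semitones, a half step narrower than a major tenth, so the interval is minor.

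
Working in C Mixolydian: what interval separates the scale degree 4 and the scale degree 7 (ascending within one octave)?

perfect fourth

Spelling C Mixolydian: C D E F G A B♭.
So we need the interval from F up to B♭.
Counting 4 letters and 5 half steps from F gives a perfect fourth.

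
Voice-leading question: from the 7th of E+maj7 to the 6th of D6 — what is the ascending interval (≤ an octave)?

The 7th of E+maj7 is D#; the 6th of D6 is B.
6 letter names make it a sixth; at 8 semitones (a half step narrower than major) the quality is minor.

minor sixth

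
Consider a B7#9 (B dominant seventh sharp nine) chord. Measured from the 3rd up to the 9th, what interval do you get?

major seventh

B7#9: B D# F# A C##.
So we need the interval from D# up to C##.
D# up to C## spans 7 letter names and 11 semitones — a major seventh.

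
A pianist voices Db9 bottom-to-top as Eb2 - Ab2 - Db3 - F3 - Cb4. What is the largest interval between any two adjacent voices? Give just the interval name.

d5

Adjacent intervals: Eb2→Ab2 = perfect fourth; Ab2→Db3 = perfect fourth; Db3→F3 = major third; F3→Cb4 = diminished fifth.
The largest is F3 to Cb4, a diminished fifth (6 semitones).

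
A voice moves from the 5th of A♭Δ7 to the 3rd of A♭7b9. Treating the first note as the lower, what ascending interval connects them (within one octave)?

A♭Δ7 has E♭ as its 5th, and A♭7b9 has C as its 3rd.
From E♭ to C is 9 semitones, exactly the major sixth.

major 6th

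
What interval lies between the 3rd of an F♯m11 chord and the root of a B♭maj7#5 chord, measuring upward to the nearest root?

minor 2nd

The 3rd of F♯m11 is A; the root of B♭maj7#5 is B♭.
From A to B♭: 1 semitone over a second = minor.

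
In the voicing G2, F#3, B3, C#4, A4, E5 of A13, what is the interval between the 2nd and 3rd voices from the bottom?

Those voices are F#3 and B3.
Counting 4 letters and 5 half steps from F# gives a perfect fourth.

perfect fourth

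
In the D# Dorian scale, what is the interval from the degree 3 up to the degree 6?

augmented fourth

Spelling the D# Dorian scale: D# E# F# G# A# B# C#.
The degree 3 is F# and the degree 6 is B#.
From F# to B#: 6 semitones over a fourth = augmented.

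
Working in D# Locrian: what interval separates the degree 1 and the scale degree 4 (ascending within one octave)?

perfect 4th

D# locrian: D# E F# G# A B C#.
Degree 1 = D#; 4th scale degree = G#.
D# up to G# spans 4 letter names and 5 semitones — a perfect fourth.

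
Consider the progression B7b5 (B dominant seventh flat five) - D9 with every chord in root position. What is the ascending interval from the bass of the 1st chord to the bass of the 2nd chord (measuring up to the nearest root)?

The roots are B and D.
B up to D is 3 semitones, a half step narrower than a major third, so the interval is minor.

minor 3rd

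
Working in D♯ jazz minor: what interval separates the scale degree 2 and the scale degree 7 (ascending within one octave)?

Spelling D♯ jazz minor: D♯ E♯ F♯ G♯ A♯ B♯ C𝄪.
Scale degree 2 = E♯; scale degree 7 = C𝄪.
From E♯ to C𝄪 is 9 semitones, exactly the major sixth.

major sixth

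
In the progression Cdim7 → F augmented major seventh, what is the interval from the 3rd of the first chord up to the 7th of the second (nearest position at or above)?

augmented 1st

Cdim7 has Eb as its 3rd, and F augmented major seventh has E as its 7th.
Eb up to E is 1 semitone, a half step wider than a perfect unison, so the interval is augmented.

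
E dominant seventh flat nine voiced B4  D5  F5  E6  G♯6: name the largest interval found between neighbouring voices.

major seventh

Adjacent intervals: B4→D5 = minor third; D5→F5 = minor third; F5→E6 = major seventh; E6→G♯6 = major third.
The largest is F5 to E6, a major seventh (11 semitones).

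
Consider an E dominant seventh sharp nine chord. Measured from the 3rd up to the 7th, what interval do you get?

diminished fifth

E dominant seventh sharp nine: E-G#-B-D-F##.
So we need the interval from G# up to D.
5 letter names make it a fifth; at 6 semitones (a half step narrower than perfect) the quality is diminished.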